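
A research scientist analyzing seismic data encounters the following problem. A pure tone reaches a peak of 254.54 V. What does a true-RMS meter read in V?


RMS voltage for a sinusoidal waveform:
V_rms = V_peak / sqrt(2)
      = 254.54 / 1.414214
      = 179.987 V

179.987 V


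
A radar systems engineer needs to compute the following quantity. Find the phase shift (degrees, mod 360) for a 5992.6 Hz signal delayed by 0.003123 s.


Phase shift from frequency and time delay:
phi = 360 * f * t_delay
    = 360 * 5992.6 * 0.003123
    = 6737.36 degrees
    mod 360 = 257.36 degrees

257.36 degrees


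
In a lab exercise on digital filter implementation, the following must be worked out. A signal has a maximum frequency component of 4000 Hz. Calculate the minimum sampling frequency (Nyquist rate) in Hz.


The Nyquist rate is twice the maximum frequency component.
fs_min = 2 * fmax
      = 2 * 4000
      = 8000 Hz

8000


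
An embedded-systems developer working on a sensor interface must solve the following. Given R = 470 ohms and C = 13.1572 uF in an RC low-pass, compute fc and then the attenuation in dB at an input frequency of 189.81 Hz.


Step 1 — cutoff frequency:
fc = 1 / (2*pi*R*C)
C = 13.1572 uF = 1.31572e-05 F
fc = 1 / (2*pi*470*1.31572e-05)
   = 25.7371 Hz

Step 2 — magnitude at f = 189.81 Hz:
|H(f)| = 1 / sqrt(1 + (f/fc)^2)
f/fc = 189.81 / 25.7371 = 7.374957
|H| = 1 / sqrt(1 + 54.389991) = 0.1343644
|H|_dB = 20*log10(0.1343644) = -17.43 dB

fc = 25.7371 Hz; |H(189.81 Hz)| = -17.43 dB


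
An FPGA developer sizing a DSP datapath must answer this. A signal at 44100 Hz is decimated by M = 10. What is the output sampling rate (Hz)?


Decimation reduces the sample rate:
fs_out = fs_in / M
       = 44100 / 10
       = 4410.0 Hz

4410.0 Hz


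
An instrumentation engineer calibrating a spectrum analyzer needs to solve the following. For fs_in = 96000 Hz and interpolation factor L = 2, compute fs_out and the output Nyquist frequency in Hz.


Step 1 — output sample rate after interpolation by L:
fs_out = L * fs_in = 2 * 96000 = 192000 Hz

Step 2 — Nyquist frequency of the output stream:
f_Nyq = fs_out / 2 = 192000 / 2 = 96000.0 Hz

fs_out = 192000 Hz; f_Nyquist = 96000.0 Hz


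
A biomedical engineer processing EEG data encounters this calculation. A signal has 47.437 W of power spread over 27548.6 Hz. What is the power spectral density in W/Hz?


Power spectral density:
PSD = P / BW
    = 47.437 / 27548.6
    = 0.00172194 W/Hz

0.00172194 W/Hz


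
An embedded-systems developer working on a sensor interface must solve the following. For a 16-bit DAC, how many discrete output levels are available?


Number of quantization levels = 2^N
= 2^16
= 65536

65536


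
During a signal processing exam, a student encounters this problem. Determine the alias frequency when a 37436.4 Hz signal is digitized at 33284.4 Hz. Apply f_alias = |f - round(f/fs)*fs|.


Compute the nearest integer multiple of fs to the signal:
n = round(37436.4 / 33284.4) = 1
f_alias = |37436.4 - 1 * 33284.4|
        = |37436.4 - 33284.4|
        = 4152.0 Hz

4152.0


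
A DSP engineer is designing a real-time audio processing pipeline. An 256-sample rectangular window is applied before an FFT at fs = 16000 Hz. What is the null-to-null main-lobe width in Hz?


Main lobe width for a rectangular window:
Width = 2 * fs / N
      = 2 * 16000 / 256
      = 32000 / 256
      = 125.0 Hz

125.0 Hz


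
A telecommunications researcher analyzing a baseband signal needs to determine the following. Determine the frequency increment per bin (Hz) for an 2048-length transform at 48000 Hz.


DFT frequency resolution:
df = fs / N
   = 48000 / 2048
   = 23.4375 Hz

23.4375 Hz


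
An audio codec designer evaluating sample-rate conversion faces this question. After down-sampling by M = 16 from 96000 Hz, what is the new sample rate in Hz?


Decimation reduces the sample rate:
fs_out = fs_in / M
       = 96000 / 16
       = 6000.0 Hz

6000.0 Hz


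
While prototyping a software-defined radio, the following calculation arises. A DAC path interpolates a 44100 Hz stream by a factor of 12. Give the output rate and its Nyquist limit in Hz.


Step 1 — output sample rate after interpolation by L:
fs_out = L * fs_in = 12 * 44100 = 529200 Hz

Step 2 — Nyquist frequency of the output stream:
f_Nyq = fs_out / 2 = 529200 / 2 = 264600.0 Hz

fs_out = 529200 Hz; f_Nyquist = 264600.0 Hz


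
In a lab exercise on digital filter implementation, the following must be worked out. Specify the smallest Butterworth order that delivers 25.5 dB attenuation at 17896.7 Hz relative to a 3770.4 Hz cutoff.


Butterworth filter order formula:
n = log10(10^(A/10) - 1) / (2 * log10(f_stop/f_pass))
10^(25.5/10) - 1 = 353.8134
f_stop/f_pass = 17896.7 / 3770.4 = 4.7466
n = 1.8841 -> ceil = 2

2


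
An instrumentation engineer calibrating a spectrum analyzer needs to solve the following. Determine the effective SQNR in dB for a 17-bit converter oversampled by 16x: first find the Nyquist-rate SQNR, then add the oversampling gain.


Step 1 — baseline SQNR at Nyquist:
SQNR_base = 6.02*N + 1.76
          = 6.02*17 + 1.76
          = 104.1 dB

Step 2 — oversampling processing gain:
G = 10*log10(OSR) = 10*log10(16) = 12.04 dB

Step 3 — total:
SQNR_total = 104.1 + 12.04 = 116.14 dB

Base SQNR = 104.1 dB; oversampled SQNR = 116.14 dB


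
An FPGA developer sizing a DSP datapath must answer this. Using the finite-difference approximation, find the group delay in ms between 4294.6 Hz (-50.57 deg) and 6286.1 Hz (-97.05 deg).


Group delay from phase difference:
tau = -d(phi)/d(omega)
d(phi) = -46.48 deg = -0.811229 rad
d(omega) = 2*pi*(6286.1 - 4294.6) = 12512.9635 rad/s
tau = -(-0.811229) / 12512.9635
    = 0.0648 ms

0.0648 ms


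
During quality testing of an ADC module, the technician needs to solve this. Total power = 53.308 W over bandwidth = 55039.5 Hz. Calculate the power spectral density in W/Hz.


Power spectral density:
PSD = P / BW
    = 53.308 / 55039.5
    = 0.00096854 W/Hz

0.00096854 W/Hz


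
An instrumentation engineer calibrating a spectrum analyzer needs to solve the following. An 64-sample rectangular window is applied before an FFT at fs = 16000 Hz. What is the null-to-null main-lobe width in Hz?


Main lobe width for a rectangular window:
Width = 2 * fs / N
      = 2 * 16000 / 64
      = 32000 / 64
      = 500.0 Hz

500.0 Hz


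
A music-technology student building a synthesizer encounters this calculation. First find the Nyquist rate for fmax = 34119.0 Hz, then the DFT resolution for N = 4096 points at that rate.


Step 1 — Nyquist sampling rate:
fs = 2 * fmax = 2 * 34119.0 = 68238.0 Hz

Step 2 — DFT bin spacing:
df = fs / N = 68238.0 / 4096 = 16.6597 Hz

16.6597 Hz


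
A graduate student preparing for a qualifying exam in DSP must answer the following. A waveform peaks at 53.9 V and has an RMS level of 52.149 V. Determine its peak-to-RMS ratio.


Crest factor is the ratio of peak to RMS:
CF = V_peak / V_rms
   = 53.9 / 52.149
   = 1.0336

1.0336


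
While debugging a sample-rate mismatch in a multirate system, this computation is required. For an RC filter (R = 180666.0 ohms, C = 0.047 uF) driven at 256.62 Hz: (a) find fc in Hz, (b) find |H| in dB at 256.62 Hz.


Step 1 — cutoff frequency:
fc = 1 / (2*pi*R*C)
C = 0.047 uF = 4.7e-08 F
fc = 1 / (2*pi*180666.0*4.7e-08)
   = 18.7433 Hz

Step 2 — magnitude at f = 256.62 Hz:
|H(f)| = 1 / sqrt(1 + (f/fc)^2)
f/fc = 256.62 / 18.7433 = 13.691292
|H| = 1 / sqrt(1 + 187.451477) = 0.0728451
|H|_dB = 20*log10(0.0728451) = -22.75 dB

fc = 18.7433 Hz; |H(256.62 Hz)| = -22.75 dB


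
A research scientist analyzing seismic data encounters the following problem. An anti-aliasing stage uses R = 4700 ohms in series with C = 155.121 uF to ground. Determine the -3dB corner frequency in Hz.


Cutoff frequency of a first-order RC filter:
fc = 1 / (2 * pi * R * C)
C = 155.121 uF = 0.000155121 F
fc = 1 / (2 * pi * 4700 * 0.000155121)
   = 1 / 4.5808737437645
   = 0.218299 Hz

0.218299 Hz


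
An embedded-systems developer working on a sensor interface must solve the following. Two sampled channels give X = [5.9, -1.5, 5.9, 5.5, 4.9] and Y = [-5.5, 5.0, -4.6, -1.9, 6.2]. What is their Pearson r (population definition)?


Pearson correlation coefficient (population):
r = cov(X,Y) / (std(X) * std(Y))
Mean X = 4.14, Mean Y = -0.16
Cov(X,Y) = -8.7696
Std(X) = 2.84366, Std(Y) = 4.864812
r = -0.6339

-0.6339


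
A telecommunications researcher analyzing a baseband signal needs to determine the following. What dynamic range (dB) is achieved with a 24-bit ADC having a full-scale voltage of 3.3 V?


Dynamic range from full-scale to LSB:
V_min = V_max / 2^bits = 3.3 / 2^24
DR = 20 * log10(V_max / V_min)
   = 20 * log10(2^24)
   = 20 * 24 * log10(2)
   = 144.49 dB

144.49 dB


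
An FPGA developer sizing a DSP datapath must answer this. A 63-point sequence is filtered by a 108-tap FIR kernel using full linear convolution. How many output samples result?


Linear convolution output length:
L = N + M - 1
  = 63 + 108 - 1
  = 170 samples

170


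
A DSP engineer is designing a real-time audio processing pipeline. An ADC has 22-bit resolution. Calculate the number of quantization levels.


Number of quantization levels = 2^N
= 2^22
= 4194304

4194304


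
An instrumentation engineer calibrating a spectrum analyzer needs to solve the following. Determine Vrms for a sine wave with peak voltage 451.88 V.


RMS voltage for a sinusoidal waveform:
V_rms = V_peak / sqrt(2)
      = 451.88 / 1.414214
      = 319.527 V

319.527 V


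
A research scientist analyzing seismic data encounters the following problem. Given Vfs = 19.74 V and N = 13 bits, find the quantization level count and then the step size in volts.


Step 1 — number of quantization levels:
L = 2^N = 2^13 = 8192

Step 2 — LSB step size:
delta = Vfs / L
      = 19.74 / 8192
      = 0.00240967 V

Levels = 8192; step size = 0.00240967 V


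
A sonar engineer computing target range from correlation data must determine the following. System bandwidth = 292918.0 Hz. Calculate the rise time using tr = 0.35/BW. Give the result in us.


Rise time from bandwidth relationship:
tr = 0.35 / BW
   = 0.35 / 292918.0
   = 1.194873651e-06 s
   = 1.1949 us

1.1949 us


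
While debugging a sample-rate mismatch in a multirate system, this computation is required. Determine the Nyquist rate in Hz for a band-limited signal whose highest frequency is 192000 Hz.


The Nyquist rate is twice the maximum frequency component.
fs_min = 2 * fmax
      = 2 * 192000
      = 384000 Hz

384000


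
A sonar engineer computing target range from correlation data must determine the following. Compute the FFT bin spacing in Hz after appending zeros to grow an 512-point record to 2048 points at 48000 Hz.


Frequency resolution after zero-padding:
N_padded = 512 * 4 = 2048
df = fs / N_padded
   = 48000 / 2048
   = 23.4375 Hz

23.4375 Hz


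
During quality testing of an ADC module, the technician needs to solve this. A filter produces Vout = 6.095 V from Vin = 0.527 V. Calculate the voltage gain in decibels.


Voltage gain in dB:
G = 20 * log10(Vout / Vin)
  = 20 * log10(6.095 / 0.527)
  = 20 * log10(11.565465)
  = 20 * 1.063163
  = 21.26 dB

21.26 dB


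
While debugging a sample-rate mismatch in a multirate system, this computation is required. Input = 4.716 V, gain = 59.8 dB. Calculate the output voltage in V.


Output voltage from dB gain:
V_out = V_in * 10^(gain_dB / 20)
      = 4.716 * 10^(59.8 / 20)
      = 4.716 * 977.237221
      = 4608.6507 V

4608.6507 V


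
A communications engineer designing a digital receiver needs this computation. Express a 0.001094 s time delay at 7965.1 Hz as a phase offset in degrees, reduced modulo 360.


Phase shift from frequency and time delay:
phi = 360 * f * t_delay
    = 360 * 7965.1 * 0.001094
    = 3136.97 degrees
    mod 360 = 256.97 degrees

256.97 degrees


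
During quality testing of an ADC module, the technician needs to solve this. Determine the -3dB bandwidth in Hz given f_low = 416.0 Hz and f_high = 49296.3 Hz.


Bandwidth is the difference of -3dB frequencies:
BW = f_high - f_low
   = 49296.3 - 416.0
   = 48880.3 Hz

48880.3 Hz


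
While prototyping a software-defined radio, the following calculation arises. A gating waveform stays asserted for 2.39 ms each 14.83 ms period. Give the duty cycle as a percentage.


Duty cycle as a percentage:
DC = (t_on / T) * 100
   = (2.39 / 14.83) * 100
   = 0.16116 * 100
   = 16.12 %

16.12 %


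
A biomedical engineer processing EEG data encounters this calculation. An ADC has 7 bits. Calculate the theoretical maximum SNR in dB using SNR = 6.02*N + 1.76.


Theoretical SNR for a full-scale sinusoid:
SNR = 6.02 * N + 1.76
    = 6.02 * 7 + 1.76
    = 42.14 + 1.76
    = 43.9 dB

43.9 dB


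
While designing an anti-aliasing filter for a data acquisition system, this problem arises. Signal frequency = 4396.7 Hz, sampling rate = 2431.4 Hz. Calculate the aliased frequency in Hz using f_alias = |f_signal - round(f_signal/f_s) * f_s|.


Compute the nearest integer multiple of fs to the signal:
n = round(4396.7 / 2431.4) = 2
f_alias = |4396.7 - 2 * 2431.4|
        = |4396.7 - 4862.8|
        = 466.1 Hz

466.1


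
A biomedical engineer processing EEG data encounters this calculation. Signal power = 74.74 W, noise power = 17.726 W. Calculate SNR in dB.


SNR in decibels:
SNR = 10 * log10(Ps / Pn)
    = 10 * log10(74.74 / 17.726)
    = 10 * log10(4.2164)
    = 10 * 0.6249
    = 6.25 dB

6.25 dB


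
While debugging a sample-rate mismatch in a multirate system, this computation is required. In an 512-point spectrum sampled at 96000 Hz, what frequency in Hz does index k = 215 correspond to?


Frequency of DFT bin k:
f_k = k * fs / N
    = 215 * 96000 / 512
    = 20640000 / 512
    = 40312.5 Hz

40312.5 Hz


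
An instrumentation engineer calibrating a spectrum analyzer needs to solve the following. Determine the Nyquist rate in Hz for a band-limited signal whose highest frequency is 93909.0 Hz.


The Nyquist rate is twice the maximum frequency component.
fs_min = 2 * fmax
      = 2 * 93909.0
      = 187818.0 Hz

187818.0


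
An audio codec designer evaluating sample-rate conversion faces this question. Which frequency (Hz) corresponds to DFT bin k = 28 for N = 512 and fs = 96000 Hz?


Frequency of DFT bin k:
f_k = k * fs / N
    = 28 * 96000 / 512
    = 2688000 / 512
    = 5250.0 Hz

5250.0 Hz


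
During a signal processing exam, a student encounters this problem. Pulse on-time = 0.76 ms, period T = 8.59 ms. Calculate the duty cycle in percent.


Duty cycle as a percentage:
DC = (t_on / T) * 100
   = (0.76 / 8.59) * 100
   = 0.088475 * 100
   = 8.85 %

8.85 %


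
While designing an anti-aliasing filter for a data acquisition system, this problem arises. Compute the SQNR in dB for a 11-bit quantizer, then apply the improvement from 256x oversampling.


Step 1 — baseline SQNR at Nyquist:
SQNR_base = 6.02*N + 1.76
          = 6.02*11 + 1.76
          = 67.98 dB

Step 2 — oversampling processing gain:
G = 10*log10(OSR) = 10*log10(256) = 24.08 dB

Step 3 — total:
SQNR_total = 67.98 + 24.08 = 92.06 dB

Base SQNR = 67.98 dB; oversampled SQNR = 92.06 dB


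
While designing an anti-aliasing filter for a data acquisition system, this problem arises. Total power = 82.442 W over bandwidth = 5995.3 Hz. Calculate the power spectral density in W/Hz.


Power spectral density:
PSD = P / BW
    = 82.442 / 5995.3
    = 0.01375111 W/Hz

0.01375111 W/Hz


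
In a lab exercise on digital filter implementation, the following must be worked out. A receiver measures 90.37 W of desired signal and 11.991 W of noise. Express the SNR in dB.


SNR in decibels:
SNR = 10 * log10(Ps / Pn)
    = 10 * log10(90.37 / 11.991)
    = 10 * log10(7.5365)
    = 10 * 0.8772
    = 8.77 dB

8.77 dB


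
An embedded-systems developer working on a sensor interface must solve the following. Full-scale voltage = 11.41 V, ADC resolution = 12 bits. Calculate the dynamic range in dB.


Dynamic range from full-scale to LSB:
V_min = V_max / 2^bits = 11.41 / 2^12
DR = 20 * log10(V_max / V_min)
   = 20 * log10(2^12)
   = 20 * 12 * log10(2)
   = 72.25 dB

72.25 dB


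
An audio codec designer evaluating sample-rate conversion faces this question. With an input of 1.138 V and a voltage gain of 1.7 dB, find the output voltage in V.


Output voltage from dB gain:
V_out = V_in * 10^(gain_dB / 20)
      = 1.138 * 10^(1.7 / 20)
      = 1.138 * 1.216186
      = 1.384 V

1.384 V


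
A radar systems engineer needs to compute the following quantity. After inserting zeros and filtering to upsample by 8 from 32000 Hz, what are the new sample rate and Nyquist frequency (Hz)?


Step 1 — output sample rate after interpolation by L:
fs_out = L * fs_in = 8 * 32000 = 256000 Hz

Step 2 — Nyquist frequency of the output stream:
f_Nyq = fs_out / 2 = 256000 / 2 = 128000.0 Hz

fs_out = 256000 Hz; f_Nyquist = 128000.0 Hz


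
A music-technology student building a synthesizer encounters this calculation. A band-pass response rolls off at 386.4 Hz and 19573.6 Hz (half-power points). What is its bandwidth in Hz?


Bandwidth is the difference of -3dB frequencies:
BW = f_high - f_low
   = 19573.6 - 386.4
   = 19187.2 Hz

19187.2 Hz


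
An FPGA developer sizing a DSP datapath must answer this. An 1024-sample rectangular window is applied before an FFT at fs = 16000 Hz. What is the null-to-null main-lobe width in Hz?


Main lobe width for a rectangular window:
Width = 2 * fs / N
      = 2 * 16000 / 1024
      = 32000 / 1024
      = 31.25 Hz

31.25 Hz


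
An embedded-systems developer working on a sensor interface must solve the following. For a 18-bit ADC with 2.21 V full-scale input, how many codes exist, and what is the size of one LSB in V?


Step 1 — number of quantization levels:
L = 2^N = 2^18 = 262144

Step 2 — LSB step size:
delta = Vfs / L
      = 2.21 / 262144
      = 8.43e-06 V

Levels = 262144; step size = 8.43e-06 V


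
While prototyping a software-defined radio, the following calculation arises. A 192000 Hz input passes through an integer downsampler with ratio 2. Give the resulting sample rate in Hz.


Decimation reduces the sample rate:
fs_out = fs_in / M
       = 192000 / 2
       = 96000.0 Hz

96000.0 Hz


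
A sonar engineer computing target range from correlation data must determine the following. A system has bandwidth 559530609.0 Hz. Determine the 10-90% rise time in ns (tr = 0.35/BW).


Rise time from bandwidth relationship:
tr = 0.35 / BW
   = 0.35 / 559530609.0
   = 6.255243134e-10 s
   = 0.6255 ns

0.6255 ns


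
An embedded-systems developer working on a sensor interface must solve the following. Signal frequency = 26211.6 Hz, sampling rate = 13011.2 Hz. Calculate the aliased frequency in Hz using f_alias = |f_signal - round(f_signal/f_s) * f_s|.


Compute the nearest integer multiple of fs to the signal:
n = round(26211.6 / 13011.2) = 2
f_alias = |26211.6 - 2 * 13011.2|
        = |26211.6 - 26022.4|
        = 189.2 Hz

189.2


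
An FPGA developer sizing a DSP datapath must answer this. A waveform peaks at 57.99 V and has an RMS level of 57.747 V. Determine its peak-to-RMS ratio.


Crest factor is the ratio of peak to RMS:
CF = V_peak / V_rms
   = 57.99 / 57.747
   = 1.0042

1.0042


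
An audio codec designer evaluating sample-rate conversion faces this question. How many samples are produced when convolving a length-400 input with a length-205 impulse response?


Linear convolution output length:
L = N + M - 1
  = 400 + 205 - 1
  = 604 samples

604


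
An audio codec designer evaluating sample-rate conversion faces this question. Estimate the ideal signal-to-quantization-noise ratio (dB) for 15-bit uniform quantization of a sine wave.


Theoretical SNR for a full-scale sinusoid:
SNR = 6.02 * N + 1.76
    = 6.02 * 15 + 1.76
    = 90.3 + 1.76
    = 92.06 dB

92.06 dB


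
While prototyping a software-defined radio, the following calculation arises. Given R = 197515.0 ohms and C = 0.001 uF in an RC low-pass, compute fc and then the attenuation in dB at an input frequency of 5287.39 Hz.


Step 1 — cutoff frequency:
fc = 1 / (2*pi*R*C)
C = 0.001 uF = 1e-09 F
fc = 1 / (2*pi*197515.0*1e-09)
   = 805.787 Hz

Step 2 — magnitude at f = 5287.39 Hz:
|H(f)| = 1 / sqrt(1 + (f/fc)^2)
f/fc = 5287.39 / 805.787 = 6.561771
|H| = 1 / sqrt(1 + 43.056839) = 0.1506584
|H|_dB = 20*log10(0.1506584) = -16.44 dB

fc = 805.787 Hz; |H(5287.39 Hz)| = -16.44 dB


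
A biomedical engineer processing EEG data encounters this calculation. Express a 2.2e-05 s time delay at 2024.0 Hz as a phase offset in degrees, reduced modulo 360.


Phase shift from frequency and time delay:
phi = 360 * f * t_delay
    = 360 * 2024.0 * 2.2e-05
    = 16.03 degrees
    mod 360 = 16.03 degrees

16.03 degrees


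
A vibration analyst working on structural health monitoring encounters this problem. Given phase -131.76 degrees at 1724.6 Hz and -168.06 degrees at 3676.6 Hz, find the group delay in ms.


Group delay from phase difference:
tau = -d(phi)/d(omega)
d(phi) = -36.3 deg = -0.633555 rad
d(omega) = 2*pi*(3676.6 - 1724.6) = 12264.7777 rad/s
tau = -(-0.633555) / 12264.7777
    = 0.0517 ms

0.0517 ms


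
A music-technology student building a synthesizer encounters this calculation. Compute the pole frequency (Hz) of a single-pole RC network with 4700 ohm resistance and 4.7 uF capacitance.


Cutoff frequency of a first-order RC filter:
fc = 1 / (2 * pi * R * C)
C = 4.7 uF = 4.7e-06 F
fc = 1 / (2 * pi * 4700 * 4.7e-06)
   = 1 / 0.1387955634356
   = 7.204841 Hz

7.204841 Hz


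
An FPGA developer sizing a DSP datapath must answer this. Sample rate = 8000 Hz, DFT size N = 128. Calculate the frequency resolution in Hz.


DFT frequency resolution:
df = fs / N
   = 8000 / 128
   = 62.5 Hz

62.5 Hz


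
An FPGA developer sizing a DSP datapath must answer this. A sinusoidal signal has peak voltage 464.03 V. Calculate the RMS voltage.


RMS voltage for a sinusoidal waveform:
V_rms = V_peak / sqrt(2)
      = 464.03 / 1.414214
      = 328.119 V

328.119 V


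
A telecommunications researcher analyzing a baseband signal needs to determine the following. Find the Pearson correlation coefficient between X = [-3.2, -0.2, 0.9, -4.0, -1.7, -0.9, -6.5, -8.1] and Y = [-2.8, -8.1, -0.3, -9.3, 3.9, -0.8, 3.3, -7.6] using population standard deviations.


Pearson correlation coefficient (population):
r = cov(X,Y) / (std(X) * std(Y))
Mean X = -2.9625, Mean Y = -2.7125
Cov(X,Y) = 2.177969
Std(X) = 2.924866, Std(Y) = 4.81753
r = 0.1546

0.1546


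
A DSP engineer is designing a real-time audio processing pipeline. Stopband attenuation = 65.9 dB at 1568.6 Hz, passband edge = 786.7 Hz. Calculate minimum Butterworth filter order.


Butterworth filter order formula:
n = log10(10^(A/10) - 1) / (2 * log10(f_stop/f_pass))
10^(65.9/10) - 1 = 3890450.4499
f_stop/f_pass = 1568.6 / 786.7 = 1.9939
n = 10.9942 -> ceil = 11

11


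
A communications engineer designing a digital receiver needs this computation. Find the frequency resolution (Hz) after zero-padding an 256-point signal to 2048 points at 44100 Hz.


Frequency resolution after zero-padding:
N_padded = 256 * 8 = 2048
df = fs / N_padded
   = 44100 / 2048
   = 21.5332 Hz

21.5332 Hz


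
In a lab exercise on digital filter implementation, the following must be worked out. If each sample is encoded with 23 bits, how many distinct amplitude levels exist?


Number of quantization levels = 2^N
= 2^23
= 8388608

8388608


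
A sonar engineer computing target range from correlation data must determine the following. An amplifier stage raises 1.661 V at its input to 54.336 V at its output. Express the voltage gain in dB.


Voltage gain in dB:
G = 20 * log10(Vout / Vin)
  = 20 * log10(54.336 / 1.661)
  = 20 * log10(32.712824)
  = 20 * 1.514718
  = 30.29 dB

30.29 dB


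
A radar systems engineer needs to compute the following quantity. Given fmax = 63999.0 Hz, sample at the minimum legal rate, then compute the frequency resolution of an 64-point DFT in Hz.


Step 1 — Nyquist sampling rate:
fs = 2 * fmax = 2 * 63999.0 = 127998.0 Hz

Step 2 — DFT bin spacing:
df = fs / N = 127998.0 / 64 = 1999.9688 Hz

1999.9688 Hz


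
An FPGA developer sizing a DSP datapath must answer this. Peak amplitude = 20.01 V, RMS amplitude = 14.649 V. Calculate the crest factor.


Crest factor is the ratio of peak to RMS:
CF = V_peak / V_rms
   = 20.01 / 14.649
   = 1.366

1.366


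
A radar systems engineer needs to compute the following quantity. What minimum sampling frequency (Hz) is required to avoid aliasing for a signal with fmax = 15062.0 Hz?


The Nyquist rate is twice the maximum frequency component.
fs_min = 2 * fmax
      = 2 * 15062.0
      = 30124.0 Hz

30124.0


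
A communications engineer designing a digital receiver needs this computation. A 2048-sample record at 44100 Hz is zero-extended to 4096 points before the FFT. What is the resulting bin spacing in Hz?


Frequency resolution after zero-padding:
N_padded = 2048 * 2 = 4096
df = fs / N_padded
   = 44100 / 4096
   = 10.7666 Hz

10.7666 Hz


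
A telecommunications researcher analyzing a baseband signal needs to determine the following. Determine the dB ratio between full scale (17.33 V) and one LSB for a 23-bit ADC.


Dynamic range from full-scale to LSB:
V_min = V_max / 2^bits = 17.33 / 2^23
DR = 20 * log10(V_max / V_min)
   = 20 * log10(2^23)
   = 20 * 23 * log10(2)
   = 138.47 dB

138.47 dB


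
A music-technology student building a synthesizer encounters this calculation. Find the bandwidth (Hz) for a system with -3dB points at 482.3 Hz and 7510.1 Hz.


Bandwidth is the difference of -3dB frequencies:
BW = f_high - f_low
   = 7510.1 - 482.3
   = 7027.8 Hz

7027.8 Hz


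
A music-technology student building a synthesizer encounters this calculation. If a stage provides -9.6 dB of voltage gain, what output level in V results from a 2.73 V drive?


Output voltage from dB gain:
V_out = V_in * 10^(gain_dB / 20)
      = 2.73 * 10^(-9.6 / 20)
      = 2.73 * 0.331131
      = 0.904 V

0.904 V


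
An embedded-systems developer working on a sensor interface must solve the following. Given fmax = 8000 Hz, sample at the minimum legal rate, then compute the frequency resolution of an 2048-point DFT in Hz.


Step 1 — Nyquist sampling rate:
fs = 2 * fmax = 2 * 8000 = 16000 Hz

Step 2 — DFT bin spacing:
df = fs / N = 16000 / 2048 = 7.8125 Hz

7.8125 Hz


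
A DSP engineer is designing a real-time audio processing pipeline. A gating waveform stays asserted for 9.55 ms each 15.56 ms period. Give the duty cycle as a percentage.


Duty cycle as a percentage:
DC = (t_on / T) * 100
   = (9.55 / 15.56) * 100
   = 0.613753 * 100
   = 61.38 %

61.38 %


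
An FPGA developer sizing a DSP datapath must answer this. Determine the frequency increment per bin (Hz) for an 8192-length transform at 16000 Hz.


DFT frequency resolution:
df = fs / N
   = 16000 / 8192
   = 1.9531 Hz

1.9531 Hz


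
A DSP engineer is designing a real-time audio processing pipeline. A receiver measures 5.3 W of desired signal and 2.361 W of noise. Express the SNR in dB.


SNR in decibels:
SNR = 10 * log10(Ps / Pn)
    = 10 * log10(5.3 / 2.361)
    = 10 * log10(2.2448)
    = 10 * 0.3512
    = 3.51 dB

3.51 dB


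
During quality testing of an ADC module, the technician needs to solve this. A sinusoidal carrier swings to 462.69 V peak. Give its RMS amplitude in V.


RMS voltage for a sinusoidal waveform:
V_rms = V_peak / sqrt(2)
      = 462.69 / 1.414214
      = 327.171 V

327.171 V


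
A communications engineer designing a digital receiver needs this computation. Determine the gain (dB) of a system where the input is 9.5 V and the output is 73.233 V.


Voltage gain in dB:
G = 20 * log10(Vout / Vin)
  = 20 * log10(73.233 / 9.5)
  = 20 * log10(7.708737)
  = 20 * 0.886983
  = 17.74 dB

17.74 dB


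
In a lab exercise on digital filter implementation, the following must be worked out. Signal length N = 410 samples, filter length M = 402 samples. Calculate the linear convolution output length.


Linear convolution output length:
L = N + M - 1
  = 410 + 402 - 1
  = 811 samples

811


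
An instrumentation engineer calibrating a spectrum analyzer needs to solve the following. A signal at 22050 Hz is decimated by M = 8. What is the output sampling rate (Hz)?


Decimation reduces the sample rate:
fs_out = fs_in / M
       = 22050 / 8
       = 2756.25 Hz

2756.25 Hz


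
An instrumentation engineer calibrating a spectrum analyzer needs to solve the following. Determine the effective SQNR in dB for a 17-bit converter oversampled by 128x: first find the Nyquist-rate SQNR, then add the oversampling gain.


Step 1 — baseline SQNR at Nyquist:
SQNR_base = 6.02*N + 1.76
          = 6.02*17 + 1.76
          = 104.1 dB

Step 2 — oversampling processing gain:
G = 10*log10(OSR) = 10*log10(128) = 21.07 dB

Step 3 — total:
SQNR_total = 104.1 + 21.07 = 125.17 dB

Base SQNR = 104.1 dB; oversampled SQNR = 125.17 dB


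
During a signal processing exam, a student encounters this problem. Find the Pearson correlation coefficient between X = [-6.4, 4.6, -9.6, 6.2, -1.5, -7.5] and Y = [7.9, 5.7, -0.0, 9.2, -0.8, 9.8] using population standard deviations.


Pearson correlation coefficient (population):
r = cov(X,Y) / (std(X) * std(Y))
Mean X = -2.3667, Mean Y = 5.3
Cov(X,Y) = 5.943333
Std(X) = 6.022366, Std(Y) = 4.236351
r = 0.233

0.233


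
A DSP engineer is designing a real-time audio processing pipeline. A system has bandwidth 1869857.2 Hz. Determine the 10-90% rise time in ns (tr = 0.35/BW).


Rise time from bandwidth relationship:
tr = 0.35 / BW
   = 0.35 / 1869857.2
   = 1.871800692e-07 s
   = 187.1801 ns

187.1801 ns


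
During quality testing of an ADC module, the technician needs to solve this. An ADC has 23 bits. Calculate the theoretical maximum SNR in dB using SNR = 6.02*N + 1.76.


Theoretical SNR for a full-scale sinusoid:
SNR = 6.02 * N + 1.76
    = 6.02 * 23 + 1.76
    = 138.46 + 1.76
    = 140.22 dB

140.22 dB


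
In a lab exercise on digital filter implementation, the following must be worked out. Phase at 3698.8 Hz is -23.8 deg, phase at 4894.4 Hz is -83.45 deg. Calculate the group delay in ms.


Group delay from phase difference:
tau = -d(phi)/d(omega)
d(phi) = -59.65 deg = -1.041089 rad
d(omega) = 2*pi*(4894.4 - 3698.8) = 7512.1764 rad/s
tau = -(-1.041089) / 7512.1764
    = 0.1386 ms

0.1386 ms


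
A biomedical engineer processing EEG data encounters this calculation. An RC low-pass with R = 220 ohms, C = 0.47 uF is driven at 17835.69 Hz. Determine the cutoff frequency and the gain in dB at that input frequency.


Step 1 — cutoff frequency:
fc = 1 / (2*pi*R*C)
C = 0.47 uF = 4.7e-07 F
fc = 1 / (2*pi*220*4.7e-07)
   = 1539.216 Hz

Step 2 — magnitude at f = 17835.69 Hz:
|H(f)| = 1 / sqrt(1 + (f/fc)^2)
f/fc = 17835.69 / 1539.216 = 11.587516
|H| = 1 / sqrt(1 + 134.270527) = 0.0859802
|H|_dB = 20*log10(0.0859802) = -21.31 dB

fc = 1539.216 Hz; |H(17835.69 Hz)| = -21.31 dB


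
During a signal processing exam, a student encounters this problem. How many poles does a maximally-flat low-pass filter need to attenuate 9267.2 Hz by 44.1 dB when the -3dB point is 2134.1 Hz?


Butterworth filter order formula:
n = log10(10^(A/10) - 1) / (2 * log10(f_stop/f_pass))
10^(44.1/10) - 1 = 25702.9578
f_stop/f_pass = 9267.2 / 2134.1 = 4.3424
n = 3.4575 -> ceil = 4

4


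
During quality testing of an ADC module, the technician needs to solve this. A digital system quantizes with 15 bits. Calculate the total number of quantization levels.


Number of quantization levels = 2^N
= 2^15
= 32768

32768


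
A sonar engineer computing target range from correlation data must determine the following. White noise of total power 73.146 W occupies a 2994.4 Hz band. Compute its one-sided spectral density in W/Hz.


Power spectral density:
PSD = P / BW
    = 73.146 / 2994.4
    = 0.0244276 W/Hz

0.0244276 W/Hz


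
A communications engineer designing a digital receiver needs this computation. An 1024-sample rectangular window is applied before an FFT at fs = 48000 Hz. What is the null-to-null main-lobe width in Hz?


Main lobe width for a rectangular window:
Width = 2 * fs / N
      = 2 * 48000 / 1024
      = 96000 / 1024
      = 93.75 Hz

93.75 Hz


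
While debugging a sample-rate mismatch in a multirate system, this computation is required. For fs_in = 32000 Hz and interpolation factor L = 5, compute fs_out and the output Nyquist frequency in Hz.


Step 1 — output sample rate after interpolation by L:
fs_out = L * fs_in = 5 * 32000 = 160000 Hz

Step 2 — Nyquist frequency of the output stream:
f_Nyq = fs_out / 2 = 160000 / 2 = 80000.0 Hz

fs_out = 160000 Hz; f_Nyquist = 80000.0 Hz


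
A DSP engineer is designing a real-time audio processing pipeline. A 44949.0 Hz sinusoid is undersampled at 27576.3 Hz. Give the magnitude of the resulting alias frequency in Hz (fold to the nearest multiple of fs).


Compute the nearest integer multiple of fs to the signal:
n = round(44949.0 / 27576.3) = 2
f_alias = |44949.0 - 2 * 27576.3|
        = |44949.0 - 55152.6|
        = 10203.6 Hz

10203.6


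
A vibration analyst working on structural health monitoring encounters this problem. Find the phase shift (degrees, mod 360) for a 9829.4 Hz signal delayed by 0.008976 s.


Phase shift from frequency and time delay:
phi = 360 * f * t_delay
    = 360 * 9829.4 * 0.008976
    = 31762.33 degrees
    mod 360 = 82.33 degrees

82.33 degrees


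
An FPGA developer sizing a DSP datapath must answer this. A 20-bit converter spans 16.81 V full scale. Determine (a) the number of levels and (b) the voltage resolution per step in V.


Step 1 — number of quantization levels:
L = 2^N = 2^20 = 1048576

Step 2 — LSB step size:
delta = Vfs / L
      = 16.81 / 1048576
      = 1.603e-05 V

Levels = 1048576; step size = 1.603e-05 V


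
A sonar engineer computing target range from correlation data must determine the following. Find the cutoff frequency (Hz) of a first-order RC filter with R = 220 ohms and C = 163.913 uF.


Cutoff frequency of a first-order RC filter:
fc = 1 / (2 * pi * R * C)
C = 163.913 uF = 0.000163913 F
fc = 1 / (2 * pi * 220 * 0.000163913)
   = 1 / 0.22657706571626
   = 4.413509 Hz

4.413509 Hz


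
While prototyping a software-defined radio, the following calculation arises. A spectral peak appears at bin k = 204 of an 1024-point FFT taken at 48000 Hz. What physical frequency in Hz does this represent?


Frequency of DFT bin k:
f_k = k * fs / N
    = 204 * 48000 / 1024
    = 9792000 / 1024
    = 9562.5 Hz

9562.5 Hz


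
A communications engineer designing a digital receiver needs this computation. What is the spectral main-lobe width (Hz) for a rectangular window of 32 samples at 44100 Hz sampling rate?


Main lobe width for a rectangular window:
Width = 2 * fs / N
      = 2 * 44100 / 32
      = 88200 / 32
      = 2756.25 Hz

2756.25 Hz


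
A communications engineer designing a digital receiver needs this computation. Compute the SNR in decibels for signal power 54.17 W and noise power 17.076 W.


SNR in decibels:
SNR = 10 * log10(Ps / Pn)
    = 10 * log10(54.17 / 17.076)
    = 10 * log10(3.1723)
    = 10 * 0.5014
    = 5.01 dB

5.01 dB


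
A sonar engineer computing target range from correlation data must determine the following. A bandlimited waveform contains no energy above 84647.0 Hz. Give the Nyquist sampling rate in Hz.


The Nyquist rate is twice the maximum frequency component.
fs_min = 2 * fmax
      = 2 * 84647.0
      = 169294.0 Hz

169294.0


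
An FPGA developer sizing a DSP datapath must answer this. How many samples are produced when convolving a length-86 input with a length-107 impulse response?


Linear convolution output length:
L = N + M - 1
  = 86 + 107 - 1
  = 192 samples

192


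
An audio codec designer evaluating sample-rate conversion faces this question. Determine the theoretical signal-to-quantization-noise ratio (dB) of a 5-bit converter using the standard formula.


Theoretical SNR for a full-scale sinusoid:
SNR = 6.02 * N + 1.76
    = 6.02 * 5 + 1.76
    = 30.1 + 1.76
    = 31.86 dB

31.86 dB


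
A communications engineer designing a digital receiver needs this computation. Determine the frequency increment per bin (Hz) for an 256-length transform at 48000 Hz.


DFT frequency resolution:
df = fs / N
   = 48000 / 256
   = 187.5 Hz

187.5 Hz


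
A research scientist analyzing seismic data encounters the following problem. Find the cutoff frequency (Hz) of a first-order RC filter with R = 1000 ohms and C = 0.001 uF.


Cutoff frequency of a first-order RC filter:
fc = 1 / (2 * pi * R * C)
C = 0.001 uF = 1e-09 F
fc = 1 / (2 * pi * 1000 * 1e-09)
   = 1 / 6.2831853071796e-06
   = 159154.943092 Hz

159154.943092 Hz


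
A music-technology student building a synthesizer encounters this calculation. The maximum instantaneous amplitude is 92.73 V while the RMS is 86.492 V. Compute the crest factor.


Crest factor is the ratio of peak to RMS:
CF = V_peak / V_rms
   = 92.73 / 86.492
   = 1.0721

1.0721


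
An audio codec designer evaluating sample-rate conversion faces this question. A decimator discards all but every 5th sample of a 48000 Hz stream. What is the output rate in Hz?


Decimation reduces the sample rate:
fs_out = fs_in / M
       = 48000 / 5
       = 9600.0 Hz

9600.0 Hz


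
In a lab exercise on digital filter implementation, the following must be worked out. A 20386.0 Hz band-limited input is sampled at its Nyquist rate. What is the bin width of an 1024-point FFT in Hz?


Step 1 — Nyquist sampling rate:
fs = 2 * fmax = 2 * 20386.0 = 40772.0 Hz

Step 2 — DFT bin spacing:
df = fs / N = 40772.0 / 1024 = 39.8164 Hz

39.8164 Hz


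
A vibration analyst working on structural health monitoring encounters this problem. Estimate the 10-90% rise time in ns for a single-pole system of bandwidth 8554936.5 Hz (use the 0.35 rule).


Rise time from bandwidth relationship:
tr = 0.35 / BW
   = 0.35 / 8554936.5
   = 4.091205119e-08 s
   = 40.9121 ns

40.9121 ns


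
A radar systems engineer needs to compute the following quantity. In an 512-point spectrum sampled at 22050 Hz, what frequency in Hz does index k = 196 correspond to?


Frequency of DFT bin k:
f_k = k * fs / N
    = 196 * 22050 / 512
    = 4321800 / 512
    = 8441.016 Hz

8441.016 Hz


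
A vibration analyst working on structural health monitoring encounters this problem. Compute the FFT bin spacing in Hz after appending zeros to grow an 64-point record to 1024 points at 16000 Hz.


Frequency resolution after zero-padding:
N_padded = 64 * 16 = 1024
df = fs / N_padded
   = 16000 / 1024
   = 15.625 Hz

15.625 Hz


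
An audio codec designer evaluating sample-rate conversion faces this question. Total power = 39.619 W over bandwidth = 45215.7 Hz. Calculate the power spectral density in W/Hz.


Power spectral density:
PSD = P / BW
    = 39.619 / 45215.7
    = 0.00087622 W/Hz

0.00087622 W/Hz


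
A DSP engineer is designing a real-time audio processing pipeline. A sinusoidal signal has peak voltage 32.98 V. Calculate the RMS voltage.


RMS voltage for a sinusoidal waveform:
V_rms = V_peak / sqrt(2)
      = 32.98 / 1.414214
      = 23.32 V

23.32 V


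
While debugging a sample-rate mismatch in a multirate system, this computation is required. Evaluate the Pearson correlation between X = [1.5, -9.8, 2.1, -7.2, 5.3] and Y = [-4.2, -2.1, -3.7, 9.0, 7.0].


Pearson correlation coefficient (population):
r = cov(X,Y) / (std(X) * std(Y))
Mean X = -1.62, Mean Y = 1.2
Cov(X,Y) = -2.294
Std(X) = 5.822508, Std(Y) = 5.630986
r = -0.07

-0.07
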